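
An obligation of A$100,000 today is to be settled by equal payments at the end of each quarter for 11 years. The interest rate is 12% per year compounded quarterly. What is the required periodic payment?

A$4,122.98

Level ordinary annuity; solve PV = PMT × [(1 − (1+r)^−n)/r] for PMT.
Periodic rate r = 0.12/4 per quarter; n is counted in quarters.
With n = 44: PMT = 100,000 / ([(1 − (1+r)^−n)/r]) = A$4,122.98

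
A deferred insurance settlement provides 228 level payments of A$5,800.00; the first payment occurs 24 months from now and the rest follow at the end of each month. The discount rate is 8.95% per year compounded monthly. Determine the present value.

Ordinary annuity of 228 payments, first payment at period 24.
Periodic rate r = 0.0895/12 per month; n is counted in months.
The ordinary-annuity PV formula values the stream one period before the first payment (period 23); discount that back 23 periods:
PV₀ = 5,800 × [1 − (1+r)^−228] / r × (1+r)^−23 = A$535,041.29

A$535,041.29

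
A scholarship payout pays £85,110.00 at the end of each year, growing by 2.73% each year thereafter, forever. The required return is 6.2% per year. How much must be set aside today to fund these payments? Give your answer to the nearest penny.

Periodic rate r = 0.062 per year.
Growing perpetuity (Gordon): PV = PMT₁ / (r − g) = 85,110 / (r − 0.0273) = £2,452,737.75.

£2,452,737.75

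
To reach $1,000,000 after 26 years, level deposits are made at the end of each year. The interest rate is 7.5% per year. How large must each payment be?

$13,499.61

Level ordinary annuity; solve FV = PMT × [((1+r)^n − 1)/r] for PMT.
Periodic rate r = 0.075 per year.
With n = 26: PMT = 1,000,000 / ([((1+r)^n − 1)/r]) = $13,499.61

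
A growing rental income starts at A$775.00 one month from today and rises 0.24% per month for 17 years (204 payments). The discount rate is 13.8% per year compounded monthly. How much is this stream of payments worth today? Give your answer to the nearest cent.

Periodic rate r = 0.138/12 per month; n is counted in months.
Growing ordinary annuity: PV = PMT₁ × [1 − ((1+g)/(1+r))^n] / (r − g) = 775 × [1 − ((1+0.0024)/(1+r))^204] / (r − 0.0024) = A$71,687.77.

A$71,687.77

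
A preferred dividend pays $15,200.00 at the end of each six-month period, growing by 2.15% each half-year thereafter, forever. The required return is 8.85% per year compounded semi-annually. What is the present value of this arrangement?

Periodic rate r = 0.0885/2 per half-year.
Growing perpetuity (Gordon): PV = PMT₁ / (r − g) = 15,200 / (r − 0.0215) = $668,131.87.

$668,131.87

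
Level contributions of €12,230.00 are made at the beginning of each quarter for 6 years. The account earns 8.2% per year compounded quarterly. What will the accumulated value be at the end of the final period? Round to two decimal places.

€382,011.61

This is an annuity due: 24 deposits of €12,230.00 at the beginning of each quarter.
Periodic rate r = 0.082/4 per quarter; n is counted in quarters.
FV = PMT × [((1+r)^n − 1)/r] × (1+r) = 12,230 × [(1+r)^24 − 1] / r × (1+r) = €382,011.61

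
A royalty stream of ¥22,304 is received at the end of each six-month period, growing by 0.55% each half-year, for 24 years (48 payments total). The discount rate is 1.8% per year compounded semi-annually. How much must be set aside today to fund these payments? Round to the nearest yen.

Periodic rate r = 0.018/2 per half-year; n is counted in half-years.
Growing ordinary annuity: PV = PMT₁ × [1 − ((1+g)/(1+r))^n] / (r − g) = 22,304 × [1 − ((1+0.0055)/(1+r))^48] / (r − 0.0055) = ¥978,976.

¥978,976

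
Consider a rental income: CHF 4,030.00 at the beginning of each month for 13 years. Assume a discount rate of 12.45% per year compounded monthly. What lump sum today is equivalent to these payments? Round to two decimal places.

CHF 314,027.78

This is an annuity due: 156 payments of CHF 4,030.00 at the beginning of each month.
Periodic rate r = 0.1245/12 per month; n is counted in months.
PV = PMT × [(1 − (1+r)^−n)/r] × (1+r) = 4,030 × [1 − (1+r)^−156] / r × (1+r) = CHF 314,027.78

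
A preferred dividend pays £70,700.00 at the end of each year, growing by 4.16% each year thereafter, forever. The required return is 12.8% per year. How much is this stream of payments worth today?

Periodic rate r = 0.128 per year.
Growing perpetuity (Gordon): PV = PMT₁ / (r − g) = 70,700 / (r − 0.0416) = £818,287.04.

£818,287.04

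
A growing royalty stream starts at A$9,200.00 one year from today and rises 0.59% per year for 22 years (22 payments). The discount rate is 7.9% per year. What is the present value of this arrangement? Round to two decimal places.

Periodic rate r = 0.079 per year.
Growing ordinary annuity: PV = PMT₁ × [1 − ((1+g)/(1+r))^n] / (r − g) = 9,200 × [1 − ((1+0.0059)/(1+r))^22] / (r − 0.0059) = A$98,964.15.

A$98,964.15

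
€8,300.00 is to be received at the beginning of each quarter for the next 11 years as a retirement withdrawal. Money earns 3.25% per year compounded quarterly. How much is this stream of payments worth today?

€308,504.83

This is an annuity due: 44 payments of €8,300.00 at the beginning of each quarter.
Periodic rate r = 0.0325/4 per quarter; n is counted in quarters.
PV = PMT × [(1 − (1+r)^−n)/r] × (1+r) = 8,300 × [1 − (1+r)^−44] / r × (1+r) = €308,504.83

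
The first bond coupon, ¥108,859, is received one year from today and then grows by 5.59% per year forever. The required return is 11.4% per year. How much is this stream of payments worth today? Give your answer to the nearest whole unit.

¥1,873,649

Periodic rate r = 0.114 per year.
Growing perpetuity (Gordon): PV = PMT₁ / (r − g) = 108,859 / (r − 0.0559) = ¥1,873,649.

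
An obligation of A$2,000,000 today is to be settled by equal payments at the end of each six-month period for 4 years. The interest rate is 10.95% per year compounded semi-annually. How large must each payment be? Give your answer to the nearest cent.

Level ordinary annuity; solve PV = PMT × [(1 − (1+r)^−n)/r] for PMT.
Periodic rate r = 0.1095/2 per half-year; n is counted in half-years.
With n = 8: PMT = 2,000,000 / ([(1 − (1+r)^−n)/r]) = A$315,412.39

A$315,412.39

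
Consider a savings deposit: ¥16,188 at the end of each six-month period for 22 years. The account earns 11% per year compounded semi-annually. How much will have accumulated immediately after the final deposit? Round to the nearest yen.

This is an ordinary annuity: 44 deposits of ¥16,188 at the end of each six-month period.
Periodic rate r = 0.11/2 per half-year; n is counted in half-years.
FV = PMT × [((1+r)^n − 1)/r] = 16,188 × [(1+r)^44 − 1] / r = ¥2,809,794

¥2,809,794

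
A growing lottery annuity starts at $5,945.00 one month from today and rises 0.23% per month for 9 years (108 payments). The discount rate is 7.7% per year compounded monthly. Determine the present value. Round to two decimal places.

Periodic rate r = 0.077/12 per month; n is counted in months.
Growing ordinary annuity: PV = PMT₁ × [1 − ((1+g)/(1+r))^n] / (r − g) = 5,945 × [1 − ((1+0.0023)/(1+r))^108] / (r − 0.0023) = $516,538.72.

$516,538.72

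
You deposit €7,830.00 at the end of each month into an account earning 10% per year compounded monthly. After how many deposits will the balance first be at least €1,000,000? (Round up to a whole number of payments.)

88 payments

Periodic rate r = 0.1/12 per month; n is counted in months.
Ordinary annuity FV: 1,000,000 = 7,830 × [((1+r)^n − 1)/r].
(1+r)^n = 1 + 1,000,000 × r / 7,830, so n = ln(1 + 1,000,000·r/7,830) / ln(1+r) = 87.34.
Round up to a whole number of payments: n = 88.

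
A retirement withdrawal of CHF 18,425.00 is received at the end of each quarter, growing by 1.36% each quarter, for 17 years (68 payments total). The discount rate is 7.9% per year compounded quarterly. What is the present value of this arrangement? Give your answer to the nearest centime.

Periodic rate r = 0.079/4 per quarter; n is counted in quarters.
Growing ordinary annuity: PV = PMT₁ × [1 − ((1+g)/(1+r))^n] / (r − g) = 18,425 × [1 − ((1+0.0136)/(1+r))^68] / (r − 0.0136) = CHF 1,010,348.71.

CHF 1,010,348.71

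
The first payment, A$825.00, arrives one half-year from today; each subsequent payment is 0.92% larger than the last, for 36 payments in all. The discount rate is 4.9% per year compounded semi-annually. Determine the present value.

A$22,551.71

Periodic rate r = 0.049/2 per half-year; n is counted in half-years.
Growing ordinary annuity: PV = PMT₁ × [1 − ((1+g)/(1+r))^n] / (r − g) = 825 × [1 − ((1+0.0092)/(1+r))^36] / (r − 0.0092) = A$22,551.71.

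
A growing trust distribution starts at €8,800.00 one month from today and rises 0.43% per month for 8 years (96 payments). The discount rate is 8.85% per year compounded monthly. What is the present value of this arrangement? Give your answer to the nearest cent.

€727,870.42

Periodic rate r = 0.0885/12 per month; n is counted in months.
Growing ordinary annuity: PV = PMT₁ × [1 − ((1+g)/(1+r))^n] / (r − g) = 8,800 × [1 − ((1+0.0043)/(1+r))^96] / (r − 0.0043) = €727,870.42.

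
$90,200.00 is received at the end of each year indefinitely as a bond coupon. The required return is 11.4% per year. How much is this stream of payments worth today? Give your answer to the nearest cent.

Periodic rate r = 0.114 per year.
Level perpetuity: PV = PMT / r = 90,200 / (0.114) = $791,228.07.

$791,228.07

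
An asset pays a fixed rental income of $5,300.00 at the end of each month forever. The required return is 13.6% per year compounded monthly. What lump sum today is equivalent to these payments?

$467,647.06

Periodic rate r = 0.136/12 per month.
Level perpetuity: PV = PMT / r = 5,300 / (0.136/12) = $467,647.06.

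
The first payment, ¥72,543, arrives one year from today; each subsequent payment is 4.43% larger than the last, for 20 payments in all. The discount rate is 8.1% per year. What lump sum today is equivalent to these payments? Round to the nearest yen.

¥985,996

Periodic rate r = 0.081 per year.
Growing ordinary annuity: PV = PMT₁ × [1 − ((1+g)/(1+r))^n] / (r − g) = 72,543 × [1 − ((1+0.0443)/(1+r))^20] / (r − 0.0443) = ¥985,996.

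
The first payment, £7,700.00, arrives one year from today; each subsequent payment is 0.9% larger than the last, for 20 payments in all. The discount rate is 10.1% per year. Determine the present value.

Periodic rate r = 0.101 per year.
Growing ordinary annuity: PV = PMT₁ × [1 − ((1+g)/(1+r))^n] / (r − g) = 7,700 × [1 − ((1+0.009)/(1+r))^20] / (r − 0.009) = £69,081.29.

£69,081.29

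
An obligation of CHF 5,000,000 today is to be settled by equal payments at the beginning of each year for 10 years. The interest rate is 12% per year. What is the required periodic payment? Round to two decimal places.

CHF 790,107.88

Level annuity due; solve PV = PMT × [(1 − (1+r)^−n)/r] × (1+r) for PMT.
Periodic rate r = 0.12 per year.
With n = 10: PMT = 5,000,000 / ([(1 − (1+r)^−n)/r] × (1+r)) = CHF 790,107.88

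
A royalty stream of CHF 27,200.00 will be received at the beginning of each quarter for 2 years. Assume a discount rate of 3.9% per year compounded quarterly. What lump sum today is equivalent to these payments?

CHF 210,386.42

This is an annuity due: 8 payments of CHF 27,200.00 at the beginning of each quarter.
Periodic rate r = 0.039/4 per quarter; n is counted in quarters.
PV = PMT × [(1 − (1+r)^−n)/r] × (1+r) = 27,200 × [1 − (1+r)^−8] / r × (1+r) = CHF 210,386.42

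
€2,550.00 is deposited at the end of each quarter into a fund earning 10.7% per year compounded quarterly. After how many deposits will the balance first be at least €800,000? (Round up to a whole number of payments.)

Periodic rate r = 0.107/4 per quarter; n is counted in quarters.
Ordinary annuity FV: 800,000 = 2,550 × [((1+r)^n − 1)/r].
(1+r)^n = 1 + 800,000 × r / 2,550, so n = ln(1 + 800,000·r/2,550) / ln(1+r) = 84.85.
Round up to a whole number of payments: n = 85.

85 payments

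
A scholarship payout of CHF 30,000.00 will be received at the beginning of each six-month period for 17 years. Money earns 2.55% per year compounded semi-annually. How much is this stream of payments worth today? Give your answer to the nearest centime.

This is an annuity due: 34 payments of CHF 30,000.00 at the beginning of each six-month period.
Periodic rate r = 0.0255/2 per half-year; n is counted in half-years.
PV = PMT × [(1 − (1+r)^−n)/r] × (1+r) = 30,000 × [1 − (1+r)^−34] / r × (1+r) = CHF 833,993.46

CHF 833,993.46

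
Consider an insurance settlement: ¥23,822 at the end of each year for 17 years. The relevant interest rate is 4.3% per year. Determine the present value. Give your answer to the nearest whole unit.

¥283,183

This is an ordinary annuity: 17 payments of ¥23,822 at the end of each year.
Periodic rate r = 0.043 per year.
PV = PMT × [(1 − (1+r)^−n)/r] = 23,822 × [1 − (1+r)^−17] / r = ¥283,183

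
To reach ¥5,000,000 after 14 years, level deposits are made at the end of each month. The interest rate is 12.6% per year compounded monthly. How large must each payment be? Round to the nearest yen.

Level ordinary annuity; solve FV = PMT × [((1+r)^n − 1)/r] for PMT.
Periodic rate r = 0.126/12 per month; n is counted in months.
With n = 168: PMT = 5,000,000 / ([((1+r)^n − 1)/r]) = ¥10,978

¥10,978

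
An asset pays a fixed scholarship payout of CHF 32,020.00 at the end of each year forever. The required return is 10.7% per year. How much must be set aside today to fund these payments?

Periodic rate r = 0.107 per year.
Level perpetuity: PV = PMT / r = 32,020 / (0.107) = CHF 299,252.34.

CHF 299,252.34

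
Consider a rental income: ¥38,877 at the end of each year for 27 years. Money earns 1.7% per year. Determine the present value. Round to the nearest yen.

¥836,181

This is an ordinary annuity: 27 payments of ¥38,877 at the end of each year.
Periodic rate r = 0.017 per year.
PV = PMT × [(1 − (1+r)^−n)/r] = 38,877 × [1 − (1+r)^−27] / r = ¥836,181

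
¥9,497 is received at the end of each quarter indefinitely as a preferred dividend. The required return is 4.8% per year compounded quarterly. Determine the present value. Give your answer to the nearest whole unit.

Periodic rate r = 0.048/4 per quarter.
Level perpetuity: PV = PMT / r = 9,497 / (0.048/4) = ¥791,417.

¥791,417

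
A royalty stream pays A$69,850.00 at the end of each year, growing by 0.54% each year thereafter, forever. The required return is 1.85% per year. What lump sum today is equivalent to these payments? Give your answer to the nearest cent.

A$5,332,061.07

Periodic rate r = 0.0185 per year.
Growing perpetuity (Gordon): PV = PMT₁ / (r − g) = 69,850 / (r − 0.0054) = A$5,332,061.07.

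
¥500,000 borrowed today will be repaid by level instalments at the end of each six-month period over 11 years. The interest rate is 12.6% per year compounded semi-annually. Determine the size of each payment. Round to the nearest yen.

Level ordinary annuity; solve PV = PMT × [(1 − (1+r)^−n)/r] for PMT.
Periodic rate r = 0.126/2 per half-year; n is counted in half-years.
With n = 22: PMT = 500,000 / ([(1 − (1+r)^−n)/r]) = ¥42,612

¥42,612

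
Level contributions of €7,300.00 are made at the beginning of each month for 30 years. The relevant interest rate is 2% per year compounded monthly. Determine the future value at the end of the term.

This is an annuity due: 360 deposits of €7,300.00 at the beginning of each month.
Periodic rate r = 0.02/12 per month; n is counted in months.
FV = PMT × [((1+r)^n − 1)/r] × (1+r) = 7,300 × [(1+r)^360 − 1] / r × (1+r) = €3,602,890.15

€3,602,890.15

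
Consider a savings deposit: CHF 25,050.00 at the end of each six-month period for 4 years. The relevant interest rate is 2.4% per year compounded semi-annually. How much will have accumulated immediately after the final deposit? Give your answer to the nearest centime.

CHF 209,021.86

This is an ordinary annuity: 8 deposits of CHF 25,050.00 at the end of each six-month period.
Periodic rate r = 0.024/2 per half-year; n is counted in half-years.
FV = PMT × [((1+r)^n − 1)/r] = 25,050 × [(1+r)^8 − 1] / r = CHF 209,021.86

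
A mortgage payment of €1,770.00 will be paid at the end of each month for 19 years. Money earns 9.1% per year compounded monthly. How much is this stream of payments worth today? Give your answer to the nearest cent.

€191,714.78

This is an ordinary annuity: 228 payments of €1,770.00 at the end of each month.
Periodic rate r = 0.091/12 per month; n is counted in months.
PV = PMT × [(1 − (1+r)^−n)/r] = 1,770 × [1 − (1+r)^−228] / r = €191,714.78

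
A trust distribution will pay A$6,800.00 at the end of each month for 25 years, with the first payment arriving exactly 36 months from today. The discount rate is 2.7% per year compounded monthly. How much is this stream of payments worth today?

A$1,370,141.40

Ordinary annuity of 300 payments, first payment at period 36.
Periodic rate r = 0.027/12 per month; n is counted in months.
The ordinary-annuity PV formula values the stream one period before the first payment (period 35); discount that back 35 periods:
PV₀ = 6,800 × [1 − (1+r)^−300] / r × (1+r)^−35 = A$1,370,141.40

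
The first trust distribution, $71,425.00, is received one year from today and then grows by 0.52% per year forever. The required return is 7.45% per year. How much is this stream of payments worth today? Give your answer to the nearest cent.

Periodic rate r = 0.0745 per year.
Growing perpetuity (Gordon): PV = PMT₁ / (r − g) = 71,425 / (r − 0.0052) = $1,030,663.78.

$1,030,663.78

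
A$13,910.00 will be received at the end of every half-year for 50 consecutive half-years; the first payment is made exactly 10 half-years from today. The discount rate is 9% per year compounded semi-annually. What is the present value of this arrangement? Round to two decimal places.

A$184,974.38

Ordinary annuity of 50 payments, first payment at period 10.
Periodic rate r = 0.09/2 per half-year; n is counted in half-years.
The ordinary-annuity PV formula values the stream one period before the first payment (period 9); discount that back 9 periods:
PV₀ = 13,910 × [1 − (1+r)^−50] / r × (1+r)^−9 = A$184,974.38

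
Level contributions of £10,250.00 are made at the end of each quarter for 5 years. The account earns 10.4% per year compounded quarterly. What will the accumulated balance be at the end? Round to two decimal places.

£264,484.50

This is an ordinary annuity: 20 deposits of £10,250.00 at the end of each quarter.
Periodic rate r = 0.104/4 per quarter; n is counted in quarters.
FV = PMT × [((1+r)^n − 1)/r] = 10,250 × [(1+r)^20 − 1] / r = £264,484.50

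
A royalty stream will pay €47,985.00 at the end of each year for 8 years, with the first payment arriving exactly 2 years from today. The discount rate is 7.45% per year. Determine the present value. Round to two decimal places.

Ordinary annuity of 8 payments, first payment at period 2.
Periodic rate r = 0.0745 per year.
The ordinary-annuity PV formula values the stream one period before the first payment (period 1); discount that back 1 periods:
PV₀ = 47,985 × [1 − (1+r)^−8] / r × (1+r)^−1 = €262,077.64

€262,077.64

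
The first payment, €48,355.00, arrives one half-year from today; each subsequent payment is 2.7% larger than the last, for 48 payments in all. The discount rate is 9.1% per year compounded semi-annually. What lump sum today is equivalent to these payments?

Periodic rate r = 0.091/2 per half-year; n is counted in half-years.
Growing ordinary annuity: PV = PMT₁ × [1 − ((1+g)/(1+r))^n] / (r − g) = 48,355 × [1 − ((1+0.027)/(1+r))^48] / (r − 0.027) = €1,504,360.78.

€1,504,360.78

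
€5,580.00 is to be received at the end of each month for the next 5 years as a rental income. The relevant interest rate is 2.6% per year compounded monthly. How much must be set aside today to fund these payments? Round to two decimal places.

This is an ordinary annuity: 60 payments of €5,580.00 at the end of each month.
Periodic rate r = 0.026/12 per month; n is counted in months.
PV = PMT × [(1 − (1+r)^−n)/r] = 5,580 × [1 − (1+r)^−60] / r = €313,633.10

€313,633.10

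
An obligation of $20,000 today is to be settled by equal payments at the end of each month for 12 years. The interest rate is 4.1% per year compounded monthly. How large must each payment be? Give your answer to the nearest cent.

$176.08

Level ordinary annuity; solve PV = PMT × [(1 − (1+r)^−n)/r] for PMT.
Periodic rate r = 0.041/12 per month; n is counted in months.
With n = 144: PMT = 20,000 / ([(1 − (1+r)^−n)/r]) = $176.08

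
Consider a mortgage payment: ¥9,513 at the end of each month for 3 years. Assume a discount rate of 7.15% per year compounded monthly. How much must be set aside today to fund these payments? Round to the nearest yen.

¥307,409

This is an ordinary annuity: 36 payments of ¥9,513 at the end of each month.
Periodic rate r = 0.0715/12 per month; n is counted in months.
PV = PMT × [(1 − (1+r)^−n)/r] = 9,513 × [1 − (1+r)^−36] / r = ¥307,409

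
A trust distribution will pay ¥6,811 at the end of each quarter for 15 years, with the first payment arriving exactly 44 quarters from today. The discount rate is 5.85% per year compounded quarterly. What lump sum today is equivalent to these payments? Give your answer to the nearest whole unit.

¥145,060

Ordinary annuity of 60 payments, first payment at period 44.
Periodic rate r = 0.0585/4 per quarter; n is counted in quarters.
The ordinary-annuity PV formula values the stream one period before the first payment (period 43); discount that back 43 periods:
PV₀ = 6,811 × [1 − (1+r)^−60] / r × (1+r)^−43 = ¥145,060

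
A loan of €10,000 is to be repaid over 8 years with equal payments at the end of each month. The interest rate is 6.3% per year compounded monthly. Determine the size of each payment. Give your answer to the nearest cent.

Level ordinary annuity; solve PV = PMT × [(1 − (1+r)^−n)/r] for PMT.
Periodic rate r = 0.063/12 per month; n is counted in months.
With n = 96: PMT = 10,000 / ([(1 − (1+r)^−n)/r]) = €132.88

€132.88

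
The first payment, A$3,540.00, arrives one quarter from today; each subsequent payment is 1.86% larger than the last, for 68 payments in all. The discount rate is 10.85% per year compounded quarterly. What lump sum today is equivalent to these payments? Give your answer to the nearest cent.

Periodic rate r = 0.1085/4 per quarter; n is counted in quarters.
Growing ordinary annuity: PV = PMT₁ × [1 − ((1+g)/(1+r))^n] / (r − g) = 3,540 × [1 − ((1+0.0186)/(1+r))^68] / (r − 0.0186) = A$179,649.88.

A$179,649.88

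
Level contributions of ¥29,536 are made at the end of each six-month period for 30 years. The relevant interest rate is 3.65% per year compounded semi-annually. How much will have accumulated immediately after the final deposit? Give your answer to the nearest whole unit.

This is an ordinary annuity: 60 deposits of ¥29,536 at the end of each six-month period.
Periodic rate r = 0.0365/2 per half-year; n is counted in half-years.
FV = PMT × [((1+r)^n − 1)/r] = 29,536 × [(1+r)^60 − 1] / r = ¥3,171,792

¥3,171,792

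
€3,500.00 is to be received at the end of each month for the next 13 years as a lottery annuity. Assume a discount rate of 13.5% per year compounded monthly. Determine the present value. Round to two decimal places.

This is an ordinary annuity: 156 payments of €3,500.00 at the end of each month.
Periodic rate r = 0.135/12 per month; n is counted in months.
PV = PMT × [(1 − (1+r)^−n)/r] = 3,500 × [1 − (1+r)^−156] / r = €256,788.06

€256,788.06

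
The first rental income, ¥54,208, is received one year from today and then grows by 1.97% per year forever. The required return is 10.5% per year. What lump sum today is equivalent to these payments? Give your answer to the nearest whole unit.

¥635,498

Periodic rate r = 0.105 per year.
Growing perpetuity (Gordon): PV = PMT₁ / (r − g) = 54,208 / (r − 0.0197) = ¥635,498.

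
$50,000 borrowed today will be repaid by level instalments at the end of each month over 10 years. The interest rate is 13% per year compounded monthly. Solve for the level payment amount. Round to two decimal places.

Level ordinary annuity; solve PV = PMT × [(1 − (1+r)^−n)/r] for PMT.
Periodic rate r = 0.13/12 per month; n is counted in months.
With n = 120: PMT = 50,000 / ([(1 − (1+r)^−n)/r]) = $746.55

$746.55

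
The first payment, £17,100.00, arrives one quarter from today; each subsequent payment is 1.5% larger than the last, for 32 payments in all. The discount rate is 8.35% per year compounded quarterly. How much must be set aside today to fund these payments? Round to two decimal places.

Periodic rate r = 0.0835/4 per quarter; n is counted in quarters.
Growing ordinary annuity: PV = PMT₁ × [1 − ((1+g)/(1+r))^n] / (r − g) = 17,100 × [1 − ((1+0.015)/(1+r))^32] / (r − 0.015) = £490,838.72.

£490,838.72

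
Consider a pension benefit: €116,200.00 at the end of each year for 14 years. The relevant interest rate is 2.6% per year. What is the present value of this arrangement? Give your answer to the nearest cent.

This is an ordinary annuity: 14 payments of €116,200.00 at the end of each year.
Periodic rate r = 0.026 per year.
PV = PMT × [(1 − (1+r)^−n)/r] = 116,200 × [1 − (1+r)^−14] / r = €1,349,122.04

€1,349,122.04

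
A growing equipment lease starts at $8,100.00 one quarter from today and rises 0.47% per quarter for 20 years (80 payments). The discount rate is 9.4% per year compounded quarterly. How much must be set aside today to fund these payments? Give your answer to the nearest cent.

Periodic rate r = 0.094/4 per quarter; n is counted in quarters.
Growing ordinary annuity: PV = PMT₁ × [1 − ((1+g)/(1+r))^n] / (r − g) = 8,100 × [1 − ((1+0.0047)/(1+r))^80] / (r − 0.0047) = $333,079.72.

$333,079.72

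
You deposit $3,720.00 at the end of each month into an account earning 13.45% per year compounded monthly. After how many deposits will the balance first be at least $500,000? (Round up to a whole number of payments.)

83 payments

Periodic rate r = 0.1345/12 per month; n is counted in months.
Ordinary annuity FV: 500,000 = 3,720 × [((1+r)^n − 1)/r].
(1+r)^n = 1 + 500,000 × r / 3,720, so n = ln(1 + 500,000·r/3,720) / ln(1+r) = 82.44.
Round up to a whole number of payments: n = 83.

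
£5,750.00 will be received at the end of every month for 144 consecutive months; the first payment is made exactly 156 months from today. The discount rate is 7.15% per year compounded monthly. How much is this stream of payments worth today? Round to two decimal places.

Ordinary annuity of 144 payments, first payment at period 156.
Periodic rate r = 0.0715/12 per month; n is counted in months.
The ordinary-annuity PV formula values the stream one period before the first payment (period 155); discount that back 155 periods:
PV₀ = 5,750 × [1 − (1+r)^−144] / r × (1+r)^−155 = £220,924.52

£220,924.52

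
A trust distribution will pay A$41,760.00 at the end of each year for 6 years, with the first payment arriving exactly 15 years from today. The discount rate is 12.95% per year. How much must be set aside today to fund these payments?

A$30,391.49

Ordinary annuity of 6 payments, first payment at period 15.
Periodic rate r = 0.1295 per year.
The ordinary-annuity PV formula values the stream one period before the first payment (period 14); discount that back 14 periods:
PV₀ = 41,760 × [1 − (1+r)^−6] / r × (1+r)^−14 = A$30,391.49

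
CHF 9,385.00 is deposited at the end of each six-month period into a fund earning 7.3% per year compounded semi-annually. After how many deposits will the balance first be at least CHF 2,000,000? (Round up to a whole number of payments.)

61 payments

Periodic rate r = 0.073/2 per half-year; n is counted in half-years.
Ordinary annuity FV: 2,000,000 = 9,385 × [((1+r)^n − 1)/r].
(1+r)^n = 1 + 2,000,000 × r / 9,385, so n = ln(1 + 2,000,000·r/9,385) / ln(1+r) = 60.59.
Round up to a whole number of payments: n = 61.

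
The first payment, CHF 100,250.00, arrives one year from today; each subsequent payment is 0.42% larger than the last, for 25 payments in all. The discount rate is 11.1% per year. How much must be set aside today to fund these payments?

Periodic rate r = 0.111 per year.
Growing ordinary annuity: PV = PMT₁ × [1 − ((1+g)/(1+r))^n] / (r − g) = 100,250 × [1 − ((1+0.0042)/(1+r))^25] / (r − 0.0042) = CHF 863,652.14.

CHF 863,652.14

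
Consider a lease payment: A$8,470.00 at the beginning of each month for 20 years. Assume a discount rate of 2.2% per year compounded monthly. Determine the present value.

This is an annuity due: 240 payments of A$8,470.00 at the beginning of each month.
Periodic rate r = 0.022/12 per month; n is counted in months.
PV = PMT × [(1 − (1+r)^−n)/r] × (1+r) = 8,470 × [1 − (1+r)^−240] / r × (1+r) = A$1,646,365.67

A$1,646,365.67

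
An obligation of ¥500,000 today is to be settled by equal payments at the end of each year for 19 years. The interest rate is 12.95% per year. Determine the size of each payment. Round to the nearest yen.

Level ordinary annuity; solve PV = PMT × [(1 − (1+r)^−n)/r] for PMT.
Periodic rate r = 0.1295 per year.
With n = 19: PMT = 500,000 / ([(1 − (1+r)^−n)/r]) = ¥71,856

¥71,856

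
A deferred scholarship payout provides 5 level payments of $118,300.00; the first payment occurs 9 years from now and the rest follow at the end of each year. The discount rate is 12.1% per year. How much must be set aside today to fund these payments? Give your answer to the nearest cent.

Ordinary annuity of 5 payments, first payment at period 9.
Periodic rate r = 0.121 per year.
The ordinary-annuity PV formula values the stream one period before the first payment (period 8); discount that back 8 periods:
PV₀ = 118,300 × [1 − (1+r)^−5] / r × (1+r)^−8 = $170,585.88

$170,585.88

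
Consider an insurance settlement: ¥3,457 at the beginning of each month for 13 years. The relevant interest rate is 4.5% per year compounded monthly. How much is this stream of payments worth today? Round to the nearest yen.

This is an annuity due: 156 payments of ¥3,457 at the beginning of each month.
Periodic rate r = 0.045/12 per month; n is counted in months.
PV = PMT × [(1 − (1+r)^−n)/r] × (1+r) = 3,457 × [1 − (1+r)^−156] / r × (1+r) = ¥409,256

¥409,256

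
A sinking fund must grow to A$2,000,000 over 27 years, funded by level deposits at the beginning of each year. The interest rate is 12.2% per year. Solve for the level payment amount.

Level annuity due; solve FV = PMT × [((1+r)^n − 1)/r] × (1+r) for PMT.
Periodic rate r = 0.122 per year.
With n = 27: PMT = 2,000,000 / ([((1+r)^n − 1)/r] × (1+r)) = A$10,172.90

A$10,172.90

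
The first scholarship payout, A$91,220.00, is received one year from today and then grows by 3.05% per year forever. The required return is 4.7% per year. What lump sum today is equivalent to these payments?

Periodic rate r = 0.047 per year.
Growing perpetuity (Gordon): PV = PMT₁ / (r − g) = 91,220 / (r − 0.0305) = A$5,528,484.85.

A$5,528,484.85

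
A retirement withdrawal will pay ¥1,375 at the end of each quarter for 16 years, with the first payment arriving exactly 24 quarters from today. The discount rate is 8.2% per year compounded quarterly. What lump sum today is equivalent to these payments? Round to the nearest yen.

¥30,581

Ordinary annuity of 64 payments, first payment at period 24.
Periodic rate r = 0.082/4 per quarter; n is counted in quarters.
The ordinary-annuity PV formula values the stream one period before the first payment (period 23); discount that back 23 periods:
PV₀ = 1,375 × [1 − (1+r)^−64] / r × (1+r)^−23 = ¥30,581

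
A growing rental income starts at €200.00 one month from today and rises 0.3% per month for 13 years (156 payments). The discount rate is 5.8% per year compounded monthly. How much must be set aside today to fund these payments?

Periodic rate r = 0.058/12 per month; n is counted in months.
Growing ordinary annuity: PV = PMT₁ × [1 − ((1+g)/(1+r))^n] / (r − g) = 200 × [1 − ((1+0.003)/(1+r))^156] / (r − 0.003) = €27,043.50.

€27,043.50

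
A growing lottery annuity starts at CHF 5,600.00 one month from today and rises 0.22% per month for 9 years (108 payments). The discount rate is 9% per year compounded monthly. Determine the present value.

Periodic rate r = 0.09/12 per month; n is counted in months.
Growing ordinary annuity: PV = PMT₁ × [1 − ((1+g)/(1+r))^n] / (r − g) = 5,600 × [1 − ((1+0.0022)/(1+r))^108] / (r − 0.0022) = CHF 458,851.46.

CHF 458,851.46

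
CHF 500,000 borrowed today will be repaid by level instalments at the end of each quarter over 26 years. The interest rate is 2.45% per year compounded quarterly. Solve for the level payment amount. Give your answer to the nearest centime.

Level ordinary annuity; solve PV = PMT × [(1 − (1+r)^−n)/r] for PMT.
Periodic rate r = 0.0245/4 per quarter; n is counted in quarters.
With n = 104: PMT = 500,000 / ([(1 − (1+r)^−n)/r]) = CHF 6,514.64

CHF 6,514.64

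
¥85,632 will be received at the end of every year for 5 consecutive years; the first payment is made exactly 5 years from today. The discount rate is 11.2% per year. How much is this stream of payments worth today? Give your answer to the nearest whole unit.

¥205,947

Ordinary annuity of 5 payments, first payment at period 5.
Periodic rate r = 0.112 per year.
The ordinary-annuity PV formula values the stream one period before the first payment (period 4); discount that back 4 periods:
PV₀ = 85,632 × [1 − (1+r)^−5] / r × (1+r)^−4 = ¥205,947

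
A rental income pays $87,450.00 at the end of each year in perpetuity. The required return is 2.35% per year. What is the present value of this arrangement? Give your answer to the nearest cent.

Periodic rate r = 0.0235 per year.
Level perpetuity: PV = PMT / r = 87,450 / (0.0235) = $3,721,276.60.

$3,721,276.60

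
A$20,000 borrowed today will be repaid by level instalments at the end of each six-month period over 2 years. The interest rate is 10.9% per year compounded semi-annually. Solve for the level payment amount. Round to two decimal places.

Level ordinary annuity; solve PV = PMT × [(1 − (1+r)^−n)/r] for PMT.
Periodic rate r = 0.109/2 per half-year; n is counted in half-years.
With n = 4: PMT = 20,000 / ([(1 − (1+r)^−n)/r]) = A$5,699.31

A$5,699.31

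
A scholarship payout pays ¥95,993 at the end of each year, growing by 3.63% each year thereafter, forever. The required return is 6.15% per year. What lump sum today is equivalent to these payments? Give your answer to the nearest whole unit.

¥3,809,246

Periodic rate r = 0.0615 per year.
Growing perpetuity (Gordon): PV = PMT₁ / (r − g) = 95,993 / (r − 0.0363) = ¥3,809,246.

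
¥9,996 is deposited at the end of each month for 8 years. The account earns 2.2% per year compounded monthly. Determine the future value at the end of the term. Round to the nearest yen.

This is an ordinary annuity: 96 deposits of ¥9,996 at the end of each month.
Periodic rate r = 0.022/12 per month; n is counted in months.
FV = PMT × [((1+r)^n − 1)/r] = 9,996 × [(1+r)^96 − 1] / r = ¥1,048,195

¥1,048,195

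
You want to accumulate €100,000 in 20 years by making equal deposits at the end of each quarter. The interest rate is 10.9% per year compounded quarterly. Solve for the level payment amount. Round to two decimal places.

Level ordinary annuity; solve FV = PMT × [((1+r)^n − 1)/r] for PMT.
Periodic rate r = 0.109/4 per quarter; n is counted in quarters.
With n = 80: PMT = 100,000 / ([((1+r)^n − 1)/r]) = €358.93

€358.93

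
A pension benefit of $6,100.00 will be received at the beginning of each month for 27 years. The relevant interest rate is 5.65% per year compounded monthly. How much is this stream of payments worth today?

This is an annuity due: 324 payments of $6,100.00 at the beginning of each month.
Periodic rate r = 0.0565/12 per month; n is counted in months.
PV = PMT × [(1 − (1+r)^−n)/r] × (1+r) = 6,100 × [1 − (1+r)^−324] / r × (1+r) = $1,017,529.45

$1,017,529.45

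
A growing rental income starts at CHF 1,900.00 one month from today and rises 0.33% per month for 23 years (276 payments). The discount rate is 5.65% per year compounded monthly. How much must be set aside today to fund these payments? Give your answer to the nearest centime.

Periodic rate r = 0.0565/12 per month; n is counted in months.
Growing ordinary annuity: PV = PMT₁ × [1 − ((1+g)/(1+r))^n] / (r − g) = 1,900 × [1 − ((1+0.0033)/(1+r))^276] / (r − 0.0033) = CHF 433,079.47.

CHF 433,079.47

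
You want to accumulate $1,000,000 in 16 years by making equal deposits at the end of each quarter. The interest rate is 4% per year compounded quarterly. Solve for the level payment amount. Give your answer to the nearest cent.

$11,230.13

Level ordinary annuity; solve FV = PMT × [((1+r)^n − 1)/r] for PMT.
Periodic rate r = 0.04/4 per quarter; n is counted in quarters.
With n = 64: PMT = 1,000,000 / ([((1+r)^n − 1)/r]) = $11,230.13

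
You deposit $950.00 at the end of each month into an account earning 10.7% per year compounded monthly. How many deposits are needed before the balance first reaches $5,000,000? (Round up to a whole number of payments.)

436 payments

Periodic rate r = 0.107/12 per month; n is counted in months.
Ordinary annuity FV: 5,000,000 = 950 × [((1+r)^n − 1)/r].
(1+r)^n = 1 + 5,000,000 × r / 950, so n = ln(1 + 5,000,000·r/950) / ln(1+r) = 435.92.
Round up to a whole number of payments: n = 436.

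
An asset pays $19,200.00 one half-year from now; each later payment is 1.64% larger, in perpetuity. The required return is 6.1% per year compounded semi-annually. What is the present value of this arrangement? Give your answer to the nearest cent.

Periodic rate r = 0.061/2 per half-year.
Growing perpetuity (Gordon): PV = PMT₁ / (r − g) = 19,200 / (r − 0.0164) = $1,361,702.13.

$1,361,702.13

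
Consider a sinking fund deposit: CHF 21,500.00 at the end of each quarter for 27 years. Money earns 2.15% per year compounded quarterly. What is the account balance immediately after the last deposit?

This is an ordinary annuity: 108 deposits of CHF 21,500.00 at the end of each quarter.
Periodic rate r = 0.0215/4 per quarter; n is counted in quarters.
FV = PMT × [((1+r)^n − 1)/r] = 21,500 × [(1+r)^108 − 1] / r = CHF 3,136,624.00

CHF 3,136,624.00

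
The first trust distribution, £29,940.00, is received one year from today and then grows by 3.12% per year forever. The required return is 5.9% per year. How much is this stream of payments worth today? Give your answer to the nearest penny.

£1,076,978.42

Periodic rate r = 0.059 per year.
Growing perpetuity (Gordon): PV = PMT₁ / (r − g) = 29,940 / (r − 0.0312) = £1,076,978.42.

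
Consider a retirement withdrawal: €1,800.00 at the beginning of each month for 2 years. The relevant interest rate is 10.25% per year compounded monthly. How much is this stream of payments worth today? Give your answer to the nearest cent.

€39,242.53

This is an annuity due: 24 payments of €1,800.00 at the beginning of each month.
Periodic rate r = 0.1025/12 per month; n is counted in months.
PV = PMT × [(1 − (1+r)^−n)/r] × (1+r) = 1,800 × [1 − (1+r)^−24] / r × (1+r) = €39,242.53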